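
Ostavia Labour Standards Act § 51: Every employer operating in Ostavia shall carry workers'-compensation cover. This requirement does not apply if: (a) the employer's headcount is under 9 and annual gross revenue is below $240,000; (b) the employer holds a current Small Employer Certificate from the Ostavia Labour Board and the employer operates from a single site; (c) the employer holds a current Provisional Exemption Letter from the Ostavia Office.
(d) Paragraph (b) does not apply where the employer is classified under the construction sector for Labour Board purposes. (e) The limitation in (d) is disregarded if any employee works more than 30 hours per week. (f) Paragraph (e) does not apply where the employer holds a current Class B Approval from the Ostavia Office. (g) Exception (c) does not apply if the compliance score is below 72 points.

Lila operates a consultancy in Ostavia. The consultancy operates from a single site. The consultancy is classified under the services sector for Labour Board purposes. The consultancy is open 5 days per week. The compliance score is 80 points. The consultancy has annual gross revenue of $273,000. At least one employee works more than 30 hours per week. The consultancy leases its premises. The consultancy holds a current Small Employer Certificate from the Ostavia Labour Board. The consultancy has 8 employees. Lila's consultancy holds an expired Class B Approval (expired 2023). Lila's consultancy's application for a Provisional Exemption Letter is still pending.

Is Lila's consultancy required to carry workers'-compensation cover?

Exception (a) does not apply: annual gross revenue is $273,000, not below $240,000.
All of (b)'s requirements are met (a current Small Employer Certificate is held; the employer operates from a single site). Considering the limiting provisions: (d) is not engaged — the consultancy is classified under the services sector. (b) remains available.
Exception (c) requires that the employer holds a current Provisional Exemption Letter from the Ostavia Office; but no current Provisional Exemption Letter is held, so (c) is unavailable.

No — exception (b) applies; Lila's consultancy is not required to carry workers'-compensation cover.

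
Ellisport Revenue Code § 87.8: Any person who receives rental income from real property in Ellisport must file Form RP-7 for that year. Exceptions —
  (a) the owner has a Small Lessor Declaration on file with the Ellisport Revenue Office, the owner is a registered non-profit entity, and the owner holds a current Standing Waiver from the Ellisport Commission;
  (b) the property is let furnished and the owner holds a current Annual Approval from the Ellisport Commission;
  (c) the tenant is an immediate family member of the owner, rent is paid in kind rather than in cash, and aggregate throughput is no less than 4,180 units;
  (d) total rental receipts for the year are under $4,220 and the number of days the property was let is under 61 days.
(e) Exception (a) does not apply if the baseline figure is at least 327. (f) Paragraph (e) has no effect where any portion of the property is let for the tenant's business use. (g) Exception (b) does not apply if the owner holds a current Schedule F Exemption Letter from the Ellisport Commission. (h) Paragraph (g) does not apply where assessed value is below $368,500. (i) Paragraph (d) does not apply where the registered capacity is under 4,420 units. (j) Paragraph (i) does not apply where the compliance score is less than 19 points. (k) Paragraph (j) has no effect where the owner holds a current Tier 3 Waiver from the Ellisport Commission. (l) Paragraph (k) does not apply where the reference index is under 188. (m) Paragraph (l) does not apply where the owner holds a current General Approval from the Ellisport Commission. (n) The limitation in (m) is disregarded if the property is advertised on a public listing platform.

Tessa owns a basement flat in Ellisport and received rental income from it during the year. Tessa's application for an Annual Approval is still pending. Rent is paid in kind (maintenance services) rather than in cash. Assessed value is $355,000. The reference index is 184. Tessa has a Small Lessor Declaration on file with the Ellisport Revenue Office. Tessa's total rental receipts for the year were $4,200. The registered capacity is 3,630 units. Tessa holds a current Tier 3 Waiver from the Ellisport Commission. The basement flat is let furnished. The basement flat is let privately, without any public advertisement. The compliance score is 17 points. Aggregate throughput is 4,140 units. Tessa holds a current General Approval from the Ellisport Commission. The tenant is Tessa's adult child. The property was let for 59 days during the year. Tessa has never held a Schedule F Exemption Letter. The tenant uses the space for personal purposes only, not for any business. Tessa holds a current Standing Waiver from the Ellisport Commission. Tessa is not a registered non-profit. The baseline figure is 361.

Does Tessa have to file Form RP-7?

Yes — Tessa must file Form RP-7.

Exception (a) fails — Tessa is not a registered non-profit.
Exception (b) does not apply: the Annual Approval is not current.
Exception (c) does not apply: aggregate throughput is 4,140 units, short of 4,180 units.
Exception (d): total rental receipts for the year are $4,200, under the $4,220 limit; the number of days the property was let is 59 days, under the 61 days limit — every condition holds. However, paragraphs (i)–(n) must be considered: (i) operates against (d): the registered capacity is 3,630 units, under the 4,420 units limit. (j) would limit (i) — the compliance score is 17 points, less than the 19 points limit — but (k) sets (j) aside: (k) operates against (j): a current Tier 3 Waiver is held. (l) is triggered (the reference index is 184, under the 188 limit), but is itself disapplied by (m): (m) operates against (l): a current General Approval is held. (n), which would lift (m), does not operate here — the property is let privately without advertisement. Exception (d) does not apply.
None of the exceptions is available; § 87.8 applies in full.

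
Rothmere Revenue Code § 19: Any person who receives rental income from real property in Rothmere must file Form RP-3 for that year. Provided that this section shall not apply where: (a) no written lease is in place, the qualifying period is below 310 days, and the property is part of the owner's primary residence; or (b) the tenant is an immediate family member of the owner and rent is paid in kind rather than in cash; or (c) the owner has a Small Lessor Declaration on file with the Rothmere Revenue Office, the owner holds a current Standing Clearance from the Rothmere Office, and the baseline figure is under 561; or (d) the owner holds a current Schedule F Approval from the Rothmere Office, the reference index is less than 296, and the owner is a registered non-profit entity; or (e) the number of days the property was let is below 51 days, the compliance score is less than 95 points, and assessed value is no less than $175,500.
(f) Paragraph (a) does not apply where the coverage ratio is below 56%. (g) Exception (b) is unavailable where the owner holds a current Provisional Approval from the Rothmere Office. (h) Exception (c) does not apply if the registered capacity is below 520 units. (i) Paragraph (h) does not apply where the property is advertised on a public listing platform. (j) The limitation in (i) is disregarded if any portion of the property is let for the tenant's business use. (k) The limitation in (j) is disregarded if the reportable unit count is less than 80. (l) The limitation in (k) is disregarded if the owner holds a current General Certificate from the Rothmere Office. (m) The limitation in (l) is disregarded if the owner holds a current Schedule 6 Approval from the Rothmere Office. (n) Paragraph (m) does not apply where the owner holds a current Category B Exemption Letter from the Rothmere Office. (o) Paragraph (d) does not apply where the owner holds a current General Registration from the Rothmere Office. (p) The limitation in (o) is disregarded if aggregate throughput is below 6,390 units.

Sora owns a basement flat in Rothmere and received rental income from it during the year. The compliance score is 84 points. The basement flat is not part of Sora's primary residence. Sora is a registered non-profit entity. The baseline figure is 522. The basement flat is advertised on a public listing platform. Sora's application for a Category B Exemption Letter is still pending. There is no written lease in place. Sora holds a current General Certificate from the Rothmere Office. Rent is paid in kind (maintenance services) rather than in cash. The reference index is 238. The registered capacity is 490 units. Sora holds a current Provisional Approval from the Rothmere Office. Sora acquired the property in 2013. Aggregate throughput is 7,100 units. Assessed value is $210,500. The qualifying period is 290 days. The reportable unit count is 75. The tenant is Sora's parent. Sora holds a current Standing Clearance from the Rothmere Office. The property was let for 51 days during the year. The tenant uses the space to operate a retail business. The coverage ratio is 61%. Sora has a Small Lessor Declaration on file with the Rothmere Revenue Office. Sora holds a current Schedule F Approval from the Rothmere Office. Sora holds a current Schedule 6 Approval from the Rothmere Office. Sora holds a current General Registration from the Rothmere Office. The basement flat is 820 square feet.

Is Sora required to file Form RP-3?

No — exception (c) applies; Sora is not required to file Form RP-3.

Exception (a) fails — the basement flat is not part of the primary residence.
Exception (b) is satisfied on its face — the tenant is an immediate family member; rent is paid in kind. Turning to paragraph (g): (g) operates against (b): a current Provisional Approval is held. So (b) is unavailable.
Exception (c): a Small Lessor Declaration is on file; a current Standing Clearance is held; the baseline figure is 522, under the 561 limit — every condition holds. Under paragraphs (h)–(n): (h) would limit (c) — the registered capacity is 490 units, below the 520 units limit — but (i) sets (h) aside: (i) operates against (h): the property is publicly advertised. (j) operates (the space is let for business use), but is overridden by (k): (k) operates against (j): the reportable unit count is 75, less than the 80 limit. (l) operates (a current General Certificate is held), but yields to (m): (m) operates against (l): a current Schedule 6 Approval is held. (n) does not operate here (there is no Category B Exemption Letter in force), so (m) stands. So (c) applies.
Exception (d)'s conditions are all satisfied: a current Schedule F Approval is held; the reference index is 238, less than the 296 limit; Sora is a registered non-profit. However, paragraphs (o)–(p) must be considered: (o) is triggered — a current General Registration is held. (p), which would lift (o), is not triggered — aggregate throughput is 7,100 units, not below 6,390 units. (d) is therefore removed.
Exception (e) does not apply: the number of days the property was let is 51 days, not below 51 days.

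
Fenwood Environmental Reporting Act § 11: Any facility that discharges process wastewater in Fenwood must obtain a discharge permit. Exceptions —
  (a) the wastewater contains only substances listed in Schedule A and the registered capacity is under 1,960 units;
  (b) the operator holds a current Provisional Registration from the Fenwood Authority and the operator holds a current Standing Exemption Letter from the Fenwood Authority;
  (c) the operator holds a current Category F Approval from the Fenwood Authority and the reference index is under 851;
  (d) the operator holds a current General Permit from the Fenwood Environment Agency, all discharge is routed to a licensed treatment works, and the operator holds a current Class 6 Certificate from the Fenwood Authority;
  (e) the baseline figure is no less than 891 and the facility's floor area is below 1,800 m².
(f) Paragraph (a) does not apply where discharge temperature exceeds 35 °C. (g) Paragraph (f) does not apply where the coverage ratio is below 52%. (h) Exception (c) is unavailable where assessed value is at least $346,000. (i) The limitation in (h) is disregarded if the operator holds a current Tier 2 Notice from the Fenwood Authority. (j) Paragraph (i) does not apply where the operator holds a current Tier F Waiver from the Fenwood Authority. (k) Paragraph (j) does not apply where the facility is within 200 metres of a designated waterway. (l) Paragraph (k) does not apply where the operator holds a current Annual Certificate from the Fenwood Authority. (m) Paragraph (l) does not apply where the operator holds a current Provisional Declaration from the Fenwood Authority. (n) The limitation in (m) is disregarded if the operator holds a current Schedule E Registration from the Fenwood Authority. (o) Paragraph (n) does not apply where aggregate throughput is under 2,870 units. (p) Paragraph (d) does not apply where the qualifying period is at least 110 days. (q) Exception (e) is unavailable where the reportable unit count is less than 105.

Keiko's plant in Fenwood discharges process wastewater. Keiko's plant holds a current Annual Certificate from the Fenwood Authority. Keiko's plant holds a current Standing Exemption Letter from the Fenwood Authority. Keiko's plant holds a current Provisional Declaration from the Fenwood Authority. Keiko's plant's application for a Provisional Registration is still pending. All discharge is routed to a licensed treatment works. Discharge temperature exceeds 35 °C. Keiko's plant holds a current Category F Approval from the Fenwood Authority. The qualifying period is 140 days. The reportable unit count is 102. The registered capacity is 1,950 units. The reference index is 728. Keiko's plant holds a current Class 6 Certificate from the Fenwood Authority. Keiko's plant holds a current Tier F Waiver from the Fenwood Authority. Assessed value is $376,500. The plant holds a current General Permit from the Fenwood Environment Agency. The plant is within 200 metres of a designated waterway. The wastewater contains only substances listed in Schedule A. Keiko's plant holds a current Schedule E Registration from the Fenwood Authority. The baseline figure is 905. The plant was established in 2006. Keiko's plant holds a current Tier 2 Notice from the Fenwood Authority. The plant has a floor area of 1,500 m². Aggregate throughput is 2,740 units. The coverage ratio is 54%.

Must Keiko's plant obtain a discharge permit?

Exception (a) is satisfied on its face — the wastewater is Schedule-A-only; the registered capacity is 1,950 units, under the 1,960 units limit. Turning to paragraphs (f)–(g): (f) is triggered — discharge temperature exceeds 35 °C. (g) does not operate here (the coverage ratio is 54%, not below 52%), so (f) stands. So (a) is unavailable.
Exception (b) fails — the Provisional Registration is not current.
Exception (c): a current Category F Approval is held; the reference index is 728, under the 851 limit — every condition holds. As to paragraphs (h)–(o): (h) would limit (c) — assessed value is $376,500, meeting the $346,000 threshold — but (i) sets (h) aside: (i) operates against (h): a current Tier 2 Notice is held. (j) would limit (i) — a current Tier F Waiver is held — but (k) sets (j) aside: (k) operates against (j): the plant is within 200 m of a designated waterway. (l) applies (a current Annual Certificate is held), but is set aside by (m): (m) operates against (l): a current Provisional Declaration is held. (n) would limit (m) — a current Schedule E Registration is held — but (o) sets (n) aside: (o) operates — aggregate throughput is 2,740 units, under the 2,870 units limit. Exception (c) stands.
Exception (d)'s conditions are all satisfied: a current General Permit is held; discharge is routed to a licensed treatment works; a current Class 6 Certificate is held. Turning to paragraph (p): (p) operates — the qualifying period is 140 days, meeting the 110 days threshold. (d) is therefore removed.
Exception (e): the baseline figure is 905, meeting the 891 threshold; the facility's floor area is 1,500 m², below the 1,800 m² limit — every condition holds. However, paragraph (q) must be considered: (q) operates against (e): the reportable unit count is 102, less than the 105 limit. So (e) is unavailable.

No — exception (c) applies; Keiko's plant is not required to obtain a discharge permit.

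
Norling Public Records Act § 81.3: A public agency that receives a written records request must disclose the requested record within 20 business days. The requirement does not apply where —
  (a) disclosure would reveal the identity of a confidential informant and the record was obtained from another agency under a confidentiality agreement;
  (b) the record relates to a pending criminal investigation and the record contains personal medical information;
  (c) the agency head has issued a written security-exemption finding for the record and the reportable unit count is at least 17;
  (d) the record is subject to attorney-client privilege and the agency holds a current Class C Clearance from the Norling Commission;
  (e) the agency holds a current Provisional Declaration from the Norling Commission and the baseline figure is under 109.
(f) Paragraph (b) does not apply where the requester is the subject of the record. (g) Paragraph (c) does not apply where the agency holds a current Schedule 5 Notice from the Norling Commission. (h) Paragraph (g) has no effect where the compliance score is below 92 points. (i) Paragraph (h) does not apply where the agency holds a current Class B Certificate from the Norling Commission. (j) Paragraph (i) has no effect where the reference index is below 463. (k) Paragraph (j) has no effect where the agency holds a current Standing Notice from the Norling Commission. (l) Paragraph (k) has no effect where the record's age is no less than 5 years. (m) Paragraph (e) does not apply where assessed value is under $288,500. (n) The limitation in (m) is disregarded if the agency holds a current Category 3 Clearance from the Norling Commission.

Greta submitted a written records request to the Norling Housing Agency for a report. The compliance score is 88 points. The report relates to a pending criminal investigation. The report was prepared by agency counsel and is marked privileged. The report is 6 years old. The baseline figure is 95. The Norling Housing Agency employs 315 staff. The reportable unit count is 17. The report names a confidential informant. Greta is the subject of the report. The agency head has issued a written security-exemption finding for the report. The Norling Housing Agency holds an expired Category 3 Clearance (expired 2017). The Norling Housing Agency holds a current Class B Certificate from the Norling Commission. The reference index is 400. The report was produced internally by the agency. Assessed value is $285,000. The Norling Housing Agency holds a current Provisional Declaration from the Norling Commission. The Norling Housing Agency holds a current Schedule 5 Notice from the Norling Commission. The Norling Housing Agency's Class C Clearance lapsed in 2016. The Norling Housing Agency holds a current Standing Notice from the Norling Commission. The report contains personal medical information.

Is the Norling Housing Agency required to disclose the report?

No — exception (c) applies; the Norling Housing Agency is not required to disclose the report.

Exception (a) requires that the record was obtained from another agency under a confidentiality agreement; but the report was produced internally, so (a) is unavailable.
Exception (b)'s conditions are all satisfied: the report relates to a pending investigation; the report contains personal medical information. But: (f) is triggered — Greta is the subject of the report. So (b) is unavailable.
All of (c)'s requirements are met (a written security-exemption finding has been issued; the reportable unit count is 17, meeting the 17 threshold). As to paragraphs (g)–(l): (g) is engaged (a current Schedule 5 Notice is held), but is set aside by (h): (h) is triggered — the compliance score is 88 points, below the 92 points limit. (i) is engaged (a current Class B Certificate is held), but yields to (j): (j) operates against (i): the reference index is 400, below the 463 limit. (k) would limit (j) — a current Standing Notice is held — but (l) sets (k) aside: (l) operates — the record's age is 6 years, meeting the 5 years threshold. Exception (c) stands.
Exception (d) requires that the agency holds a current Class C Clearance from the Norling Commission; but there is no Class C Clearance in force, so (d) is unavailable.
Exception (e)'s conditions are all satisfied: a current Provisional Declaration is held; the baseline figure is 95, under the 109 limit. Turning to paragraphs (m)–(n): (m) operates — assessed value is $285,000, under the $288,500 limit. (n), which would lift (m), is not engaged — the Category 3 Clearance is not current. So (e) is unavailable.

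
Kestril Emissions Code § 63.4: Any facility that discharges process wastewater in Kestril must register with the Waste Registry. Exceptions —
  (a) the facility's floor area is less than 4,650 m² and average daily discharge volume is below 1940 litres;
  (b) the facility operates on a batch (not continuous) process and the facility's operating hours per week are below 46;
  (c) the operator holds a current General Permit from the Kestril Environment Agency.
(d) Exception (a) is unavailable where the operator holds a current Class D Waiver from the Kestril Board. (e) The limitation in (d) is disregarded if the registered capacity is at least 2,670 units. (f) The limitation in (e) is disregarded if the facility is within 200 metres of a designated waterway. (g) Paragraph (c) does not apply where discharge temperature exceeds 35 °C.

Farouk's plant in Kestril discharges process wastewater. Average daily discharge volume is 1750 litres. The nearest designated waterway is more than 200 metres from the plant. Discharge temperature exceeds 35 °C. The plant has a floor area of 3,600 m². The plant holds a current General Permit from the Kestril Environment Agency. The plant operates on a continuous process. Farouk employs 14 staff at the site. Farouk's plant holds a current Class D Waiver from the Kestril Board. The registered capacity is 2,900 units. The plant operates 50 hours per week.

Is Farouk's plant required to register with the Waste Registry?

Exception (a) is satisfied on its face — the facility's floor area is 3,600 m², less than the 4,650 m² limit; average daily discharge volume is 1750 litres, below the 1940 litres limit. Applying paragraphs (d)–(f): (d) would limit (a) — a current Class D Waiver is held — but (e) sets (d) aside: (e) operates against (d): the registered capacity is 2,900 units, meeting the 2,670 units threshold. (f) is not triggered (the plant is more than 200 m from any designated waterway), so (e) stands. So (a) applies.
Exception (b) does not apply: the facility operates on a continuous process.
Exception (c)'s conditions are all satisfied: a current General Permit is held. But: (g) operates — discharge temperature exceeds 35 °C. So (c) is unavailable.

No — exception (a) applies; Farouk's plant is not required to register with the Waste Registry.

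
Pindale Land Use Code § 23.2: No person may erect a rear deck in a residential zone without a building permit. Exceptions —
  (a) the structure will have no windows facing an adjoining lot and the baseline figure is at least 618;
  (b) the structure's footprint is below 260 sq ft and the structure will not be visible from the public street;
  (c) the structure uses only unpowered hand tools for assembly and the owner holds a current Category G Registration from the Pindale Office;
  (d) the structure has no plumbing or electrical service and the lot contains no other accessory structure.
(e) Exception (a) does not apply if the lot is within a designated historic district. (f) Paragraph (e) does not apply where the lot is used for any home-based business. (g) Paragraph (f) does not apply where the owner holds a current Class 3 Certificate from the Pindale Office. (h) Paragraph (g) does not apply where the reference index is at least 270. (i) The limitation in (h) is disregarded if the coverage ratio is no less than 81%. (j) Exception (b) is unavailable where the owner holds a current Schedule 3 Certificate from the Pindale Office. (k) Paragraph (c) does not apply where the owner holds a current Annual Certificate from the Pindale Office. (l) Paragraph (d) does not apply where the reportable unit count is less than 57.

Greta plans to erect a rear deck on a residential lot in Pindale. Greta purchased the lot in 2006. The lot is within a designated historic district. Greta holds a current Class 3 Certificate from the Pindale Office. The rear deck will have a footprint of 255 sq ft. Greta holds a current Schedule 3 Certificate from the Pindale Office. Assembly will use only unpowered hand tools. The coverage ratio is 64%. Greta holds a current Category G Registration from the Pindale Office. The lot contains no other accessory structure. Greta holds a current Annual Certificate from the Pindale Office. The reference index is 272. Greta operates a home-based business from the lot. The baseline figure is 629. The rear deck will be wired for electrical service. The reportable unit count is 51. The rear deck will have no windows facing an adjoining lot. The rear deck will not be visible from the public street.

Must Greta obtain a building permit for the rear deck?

Exception (a): no windows face an adjoining lot; the baseline figure is 629, meeting the 618 threshold — every condition holds. Considering the limiting provisions: (e) applies (the lot is in a historic district), but is overridden by (f): (f) operates against (e): a home-based business operates on the lot. (g) operates (a current Class 3 Certificate is held), but yields to (h): (h) operates — the reference index is 272, meeting the 270 threshold. (i) is inapplicable (the coverage ratio is 64%, short of 81%), so (h) stands. (a) remains available.
Exception (b): the structure's footprint is 255 sq ft, below the 260 sq ft limit; the structure will not be visible from the street — every condition holds. Turning to paragraph (j): (j) operates against (b): a current Schedule 3 Certificate is held. Exception (b) does not apply.
Exception (c) is satisfied on its face — assembly uses only hand tools; a current Category G Registration is held. But: (k) operates against (c): a current Annual Certificate is held. (c) is therefore removed.
Exception (d) fails — electrical service is planned.

No — exception (a) applies; Greta does not need a building permit.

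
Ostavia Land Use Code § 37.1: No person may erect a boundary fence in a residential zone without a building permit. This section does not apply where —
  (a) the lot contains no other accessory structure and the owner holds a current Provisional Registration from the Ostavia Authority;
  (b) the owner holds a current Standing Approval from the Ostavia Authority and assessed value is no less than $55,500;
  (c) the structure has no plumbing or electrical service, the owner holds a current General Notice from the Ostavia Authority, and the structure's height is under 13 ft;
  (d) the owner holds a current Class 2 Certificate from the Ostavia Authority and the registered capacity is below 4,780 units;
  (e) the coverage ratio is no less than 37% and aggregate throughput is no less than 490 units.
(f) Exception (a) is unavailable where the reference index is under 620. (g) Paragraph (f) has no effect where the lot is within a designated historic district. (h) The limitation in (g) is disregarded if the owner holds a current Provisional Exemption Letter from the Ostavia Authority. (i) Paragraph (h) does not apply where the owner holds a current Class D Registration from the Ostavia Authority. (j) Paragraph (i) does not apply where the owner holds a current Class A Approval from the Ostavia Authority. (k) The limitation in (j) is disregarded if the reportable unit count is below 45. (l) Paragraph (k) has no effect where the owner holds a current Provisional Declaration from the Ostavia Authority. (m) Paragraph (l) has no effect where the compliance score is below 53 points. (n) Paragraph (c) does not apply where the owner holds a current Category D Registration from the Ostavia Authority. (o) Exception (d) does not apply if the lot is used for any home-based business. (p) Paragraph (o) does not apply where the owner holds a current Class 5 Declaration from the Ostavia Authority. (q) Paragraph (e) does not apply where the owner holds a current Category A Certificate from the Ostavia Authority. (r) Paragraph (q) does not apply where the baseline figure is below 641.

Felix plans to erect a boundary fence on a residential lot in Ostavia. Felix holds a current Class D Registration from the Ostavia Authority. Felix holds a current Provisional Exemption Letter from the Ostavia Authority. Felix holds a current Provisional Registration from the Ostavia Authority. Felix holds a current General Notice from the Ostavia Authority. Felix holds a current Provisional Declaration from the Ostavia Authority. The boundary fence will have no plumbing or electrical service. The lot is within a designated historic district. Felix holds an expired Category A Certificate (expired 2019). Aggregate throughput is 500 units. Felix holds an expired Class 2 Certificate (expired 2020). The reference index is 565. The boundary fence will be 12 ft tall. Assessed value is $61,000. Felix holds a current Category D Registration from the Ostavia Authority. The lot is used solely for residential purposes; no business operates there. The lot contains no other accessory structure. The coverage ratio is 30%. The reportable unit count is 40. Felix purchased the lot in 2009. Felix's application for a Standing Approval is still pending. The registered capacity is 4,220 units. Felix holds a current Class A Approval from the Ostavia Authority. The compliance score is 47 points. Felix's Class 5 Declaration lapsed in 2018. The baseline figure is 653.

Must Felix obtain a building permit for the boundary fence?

Exception (a)'s conditions are all satisfied: the lot has no other accessory structure; a current Provisional Registration is held. Applying paragraphs (f)–(m): (f) would limit (a) — the reference index is 565, under the 620 limit — but (g) sets (f) aside: (g) operates against (f): the lot is in a historic district. (h) is engaged (a current Provisional Exemption Letter is held), but is set aside by (i): (i) applies — a current Class D Registration is held. (j) operates (a current Class A Approval is held), but is itself disapplied by (k): (k) operates against (j): the reportable unit count is 40, below the 45 limit. (l) operates (a current Provisional Declaration is held), but is set aside by (m): (m) operates against (l): the compliance score is 47 points, below the 53 points limit. So (a) applies.
Exception (b) fails — there is no Standing Approval in force.
Exception (c)'s conditions are all satisfied: there is no plumbing or electrical service; a current General Notice is held; the structure's height is 12 ft, under the 13 ft limit. However, paragraph (n) must be considered: (n) operates against (c): a current Category D Registration is held. Exception (c) does not apply.
Exception (d) requires that the owner holds a current Class 2 Certificate from the Ostavia Authority; but there is no Class 2 Certificate in force, so (d) is unavailable.
Exception (e) does not apply: the coverage ratio is 30%, short of 37%.

No — exception (a) applies; Felix does not need a building permit.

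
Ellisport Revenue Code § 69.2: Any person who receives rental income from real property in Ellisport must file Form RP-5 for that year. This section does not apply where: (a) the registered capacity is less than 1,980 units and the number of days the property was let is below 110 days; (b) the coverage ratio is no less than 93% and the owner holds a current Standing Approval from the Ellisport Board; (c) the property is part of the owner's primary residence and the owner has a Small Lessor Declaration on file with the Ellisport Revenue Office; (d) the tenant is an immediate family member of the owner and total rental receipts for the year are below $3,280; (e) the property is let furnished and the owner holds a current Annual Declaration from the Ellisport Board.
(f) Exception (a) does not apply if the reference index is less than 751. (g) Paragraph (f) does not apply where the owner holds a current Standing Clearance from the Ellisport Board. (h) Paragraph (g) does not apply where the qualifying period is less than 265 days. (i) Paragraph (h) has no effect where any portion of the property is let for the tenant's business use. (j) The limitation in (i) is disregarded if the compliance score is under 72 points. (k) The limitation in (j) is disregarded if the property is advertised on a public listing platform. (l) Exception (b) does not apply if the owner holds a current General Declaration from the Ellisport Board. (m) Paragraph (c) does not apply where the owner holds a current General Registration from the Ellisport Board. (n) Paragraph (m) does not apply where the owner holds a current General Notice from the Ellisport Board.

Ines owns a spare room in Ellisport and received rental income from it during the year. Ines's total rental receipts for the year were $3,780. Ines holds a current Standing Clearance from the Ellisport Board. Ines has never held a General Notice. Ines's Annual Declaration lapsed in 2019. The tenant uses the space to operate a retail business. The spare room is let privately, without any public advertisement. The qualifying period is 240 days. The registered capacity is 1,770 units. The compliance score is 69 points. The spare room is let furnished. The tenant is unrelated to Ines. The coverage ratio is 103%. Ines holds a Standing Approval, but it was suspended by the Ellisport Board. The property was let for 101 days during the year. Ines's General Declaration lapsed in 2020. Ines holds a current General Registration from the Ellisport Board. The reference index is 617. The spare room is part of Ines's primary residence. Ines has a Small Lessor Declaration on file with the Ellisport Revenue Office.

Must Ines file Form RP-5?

Yes — Ines must file Form RP-5.

Exception (a): the registered capacity is 1,770 units, less than the 1,980 units limit; the number of days the property was let is 101 days, below the 110 days limit — every condition holds. Turning to paragraphs (f)–(k): (f) applies — the reference index is 617, less than the 751 limit. (g) is triggered (a current Standing Clearance is held), but yields to (h): (h) applies — the qualifying period is 240 days, less than the 265 days limit. (i) would limit (h) — the space is let for business use — but (j) sets (i) aside: (j) operates against (i): the compliance score is 69 points, under the 72 points limit. (k) is inapplicable (the property is let privately without advertisement), so (j) stands. (a) is therefore removed.
Exception (b) fails — there is no Standing Approval in force.
Exception (c)'s conditions are all satisfied: the spare room is part of the primary residence; a Small Lessor Declaration is on file. Turning to paragraphs (m)–(n): (m) applies — a current General Registration is held. (n) does not operate here (no current General Notice is held), so (m) stands. (c) is therefore removed.
Exception (d) requires that the tenant is an immediate family member of the owner; but the tenant is unrelated to the owner, so (d) is unavailable.
Exception (e) requires that the owner holds a current Annual Declaration from the Ellisport Board; but the Annual Declaration is not current, so (e) is unavailable.
Every exception is unavailable, so the rule governs.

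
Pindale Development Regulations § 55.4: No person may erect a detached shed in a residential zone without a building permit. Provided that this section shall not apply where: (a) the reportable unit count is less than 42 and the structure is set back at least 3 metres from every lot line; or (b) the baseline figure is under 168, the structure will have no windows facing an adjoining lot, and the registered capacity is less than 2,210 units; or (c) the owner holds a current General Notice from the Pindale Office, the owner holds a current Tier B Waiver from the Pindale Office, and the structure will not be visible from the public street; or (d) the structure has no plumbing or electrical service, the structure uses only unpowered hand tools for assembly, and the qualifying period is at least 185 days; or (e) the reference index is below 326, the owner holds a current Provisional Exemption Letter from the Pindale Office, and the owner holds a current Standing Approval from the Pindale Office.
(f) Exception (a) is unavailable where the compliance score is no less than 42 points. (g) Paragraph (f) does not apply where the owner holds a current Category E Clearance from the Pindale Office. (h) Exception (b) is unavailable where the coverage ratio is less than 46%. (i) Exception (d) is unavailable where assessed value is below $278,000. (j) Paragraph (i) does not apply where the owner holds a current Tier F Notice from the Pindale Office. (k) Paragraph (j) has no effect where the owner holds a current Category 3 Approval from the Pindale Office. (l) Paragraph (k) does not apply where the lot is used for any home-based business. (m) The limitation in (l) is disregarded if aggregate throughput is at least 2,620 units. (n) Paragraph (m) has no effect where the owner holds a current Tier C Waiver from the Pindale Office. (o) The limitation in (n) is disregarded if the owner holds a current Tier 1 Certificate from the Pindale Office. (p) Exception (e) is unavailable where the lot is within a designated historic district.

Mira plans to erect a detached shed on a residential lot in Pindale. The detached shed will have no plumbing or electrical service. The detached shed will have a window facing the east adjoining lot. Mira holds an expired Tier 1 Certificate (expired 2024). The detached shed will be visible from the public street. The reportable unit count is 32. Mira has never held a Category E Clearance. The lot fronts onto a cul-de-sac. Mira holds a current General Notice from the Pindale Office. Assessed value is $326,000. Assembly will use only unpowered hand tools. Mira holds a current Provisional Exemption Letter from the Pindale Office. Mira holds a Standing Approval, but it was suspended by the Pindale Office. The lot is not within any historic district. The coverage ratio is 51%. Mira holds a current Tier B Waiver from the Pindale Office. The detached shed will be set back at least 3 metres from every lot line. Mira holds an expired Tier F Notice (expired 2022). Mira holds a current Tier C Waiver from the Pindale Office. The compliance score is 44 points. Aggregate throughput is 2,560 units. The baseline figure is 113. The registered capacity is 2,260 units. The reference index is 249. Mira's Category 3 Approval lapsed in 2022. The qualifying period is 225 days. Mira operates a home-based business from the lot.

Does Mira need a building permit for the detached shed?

All of (a)'s requirements are met (the reportable unit count is 32, less than the 42 limit; the setback is at least 3 m on every side). However, paragraphs (f)–(g) must be considered: (f) applies — the compliance score is 44 points, meeting the 42 points threshold. (g), which would lift (f), is not triggered — no current Category E Clearance is held. Exception (a) does not apply.
Exception (b) requires that the structure will have no windows facing an adjoining lot; but a window faces an adjoining lot, so (b) is unavailable.
Exception (c) does not apply: the structure will be visible from the street.
All of (d)'s requirements are met (there is no plumbing or electrical service; assembly uses only hand tools; the qualifying period is 225 days, meeting the 185 days threshold). Under paragraphs (i)–(o): (i), which would limit (d), does not operate here: assessed value is $326,000, not below $278,000. Exception (d) stands.
Exception (e) fails — no current Standing Approval is held.

No — exception (d) applies; Mira does not need a building permit.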